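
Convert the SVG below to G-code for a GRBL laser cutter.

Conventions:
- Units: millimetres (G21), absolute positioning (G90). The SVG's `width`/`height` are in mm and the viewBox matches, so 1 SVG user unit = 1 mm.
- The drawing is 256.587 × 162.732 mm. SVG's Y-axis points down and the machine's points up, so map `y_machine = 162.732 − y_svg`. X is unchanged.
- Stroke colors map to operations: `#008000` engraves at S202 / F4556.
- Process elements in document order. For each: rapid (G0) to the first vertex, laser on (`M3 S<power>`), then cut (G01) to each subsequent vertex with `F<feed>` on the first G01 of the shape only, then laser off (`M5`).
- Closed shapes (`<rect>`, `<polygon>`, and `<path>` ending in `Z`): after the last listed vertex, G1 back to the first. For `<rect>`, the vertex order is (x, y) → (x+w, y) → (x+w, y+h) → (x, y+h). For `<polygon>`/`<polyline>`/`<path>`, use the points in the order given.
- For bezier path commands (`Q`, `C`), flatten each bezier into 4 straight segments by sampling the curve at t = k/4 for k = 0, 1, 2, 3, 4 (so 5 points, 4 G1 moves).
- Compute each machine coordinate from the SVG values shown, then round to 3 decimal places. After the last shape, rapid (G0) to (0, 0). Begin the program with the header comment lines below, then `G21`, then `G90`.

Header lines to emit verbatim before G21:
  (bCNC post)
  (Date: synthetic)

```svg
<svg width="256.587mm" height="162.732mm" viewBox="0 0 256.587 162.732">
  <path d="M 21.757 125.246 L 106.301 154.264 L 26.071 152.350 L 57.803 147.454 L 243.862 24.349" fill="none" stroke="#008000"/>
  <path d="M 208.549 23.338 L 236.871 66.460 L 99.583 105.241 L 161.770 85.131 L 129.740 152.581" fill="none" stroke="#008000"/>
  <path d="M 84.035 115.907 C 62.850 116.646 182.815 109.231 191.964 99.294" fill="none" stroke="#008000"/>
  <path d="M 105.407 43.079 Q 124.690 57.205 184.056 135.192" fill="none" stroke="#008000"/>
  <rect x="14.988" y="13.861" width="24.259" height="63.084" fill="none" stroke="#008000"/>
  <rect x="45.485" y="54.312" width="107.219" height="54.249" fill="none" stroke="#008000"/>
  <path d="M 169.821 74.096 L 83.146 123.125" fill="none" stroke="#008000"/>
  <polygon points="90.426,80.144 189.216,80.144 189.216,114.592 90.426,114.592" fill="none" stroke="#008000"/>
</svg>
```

Since the viewBox matches the mm dimensions, user units are millimetres directly. The only transform is the Y-flip y_m = 162.732 − y_svg.

Shape 1 is a open polyline drawn with `<path>`. Its stroke #008000 means engrave at S202, F4556. After flipping Y the toolpath is (21.757,37.486) → (106.301,8.468) → (26.071,10.382) → (57.803,15.278) → (243.862,138.383).

Shape 2 is a open polyline drawn with `<path>`. Its stroke #008000 means engrave at S202, F4556. After flipping Y the toolpath is (208.549,139.394) → (236.871,96.272) → (99.583,57.491) → (161.770,77.601) → (129.740,10.151).

Shape 3 is a cubic bezier drawn with `<path>`. Its stroke #008000 means engrave at S202, F4556. After flipping Y the toolpath is (84.035,46.825) → (90.675,47.712) → (126.624,51.128) → (168.261,56.546) → (191.964,63.438).

Shape 4 is a quadratic bezier drawn with `<path>`. Its stroke #008000 means engrave at S202, F4556. After flipping Y the toolpath is (105.407,119.653) → (117.554,108.599) → (134.711,89.562) → (156.878,62.542) → (184.056,27.540).

Shape 5 is a rectangle drawn with `<rect>`. Its stroke #008000 means engrave at S202, F4556. After flipping Y the toolpath is (14.988,148.871) → (39.247,148.871) → (39.247,85.787) → (14.988,85.787) → (14.988,148.871), returning to the start.

Shape 6 is a rectangle drawn with `<rect>`. Its stroke #008000 means engrave at S202, F4556. After flipping Y the toolpath is (45.485,108.420) → (152.704,108.420) → (152.704,54.171) → (45.485,54.171) → (45.485,108.420), returning to the start.

Shape 7 is a line segment drawn with `<path>`. Its stroke #008000 means engrave at S202, F4556. After flipping Y the toolpath is (169.821,88.636) → (83.146,39.607).

Shape 8 is a rectangle drawn with `<polygon>`. Its stroke #008000 means engrave at S202, F4556. After flipping Y the toolpath is (90.426,82.588) → (189.216,82.588) → (189.216,48.140) → (90.426,48.140) → (90.426,82.588), returning to the start.

(bCNC post)
(Date: synthetic)
G21
G90
G0 X21.757 Y37.486
M3 S202
G01 X106.301 Y8.468 F4556
G01 X26.071 Y10.382
G01 X57.803 Y15.278
G01 X243.862 Y138.383
M5
G0 X208.549 Y139.394
M3 S202
G01 X236.871 Y96.272 F4556
G01 X99.583 Y57.491
G01 X161.770 Y77.601
G01 X129.740 Y10.151
M5
G0 X84.035 Y46.825
M3 S202
G01 X90.675 Y47.712 F4556
G01 X126.624 Y51.128
G01 X168.261 Y56.546
G01 X191.964 Y63.438
M5
G0 X105.407 Y119.653
M3 S202
G01 X117.554 Y108.599 F4556
G01 X134.711 Y89.562
G01 X156.878 Y62.542
G01 X184.056 Y27.540
M5
G0 X14.988 Y148.871
M3 S202
G01 X39.247 Y148.871 F4556
G01 X39.247 Y85.787
G01 X14.988 Y85.787
G01 X14.988 Y148.871
M5
G0 X45.485 Y108.420
M3 S202
G01 X152.704 Y108.420 F4556
G01 X152.704 Y54.171
G01 X45.485 Y54.171
G01 X45.485 Y108.420
M5
G0 X169.821 Y88.636
M3 S202
G01 X83.146 Y39.607 F4556
M5
G0 X90.426 Y82.588
M3 S202
G01 X189.216 Y82.588 F4556
G01 X189.216 Y48.140
G01 X90.426 Y48.140
G01 X90.426 Y82.588
M5
G0 X0.000 Y0.000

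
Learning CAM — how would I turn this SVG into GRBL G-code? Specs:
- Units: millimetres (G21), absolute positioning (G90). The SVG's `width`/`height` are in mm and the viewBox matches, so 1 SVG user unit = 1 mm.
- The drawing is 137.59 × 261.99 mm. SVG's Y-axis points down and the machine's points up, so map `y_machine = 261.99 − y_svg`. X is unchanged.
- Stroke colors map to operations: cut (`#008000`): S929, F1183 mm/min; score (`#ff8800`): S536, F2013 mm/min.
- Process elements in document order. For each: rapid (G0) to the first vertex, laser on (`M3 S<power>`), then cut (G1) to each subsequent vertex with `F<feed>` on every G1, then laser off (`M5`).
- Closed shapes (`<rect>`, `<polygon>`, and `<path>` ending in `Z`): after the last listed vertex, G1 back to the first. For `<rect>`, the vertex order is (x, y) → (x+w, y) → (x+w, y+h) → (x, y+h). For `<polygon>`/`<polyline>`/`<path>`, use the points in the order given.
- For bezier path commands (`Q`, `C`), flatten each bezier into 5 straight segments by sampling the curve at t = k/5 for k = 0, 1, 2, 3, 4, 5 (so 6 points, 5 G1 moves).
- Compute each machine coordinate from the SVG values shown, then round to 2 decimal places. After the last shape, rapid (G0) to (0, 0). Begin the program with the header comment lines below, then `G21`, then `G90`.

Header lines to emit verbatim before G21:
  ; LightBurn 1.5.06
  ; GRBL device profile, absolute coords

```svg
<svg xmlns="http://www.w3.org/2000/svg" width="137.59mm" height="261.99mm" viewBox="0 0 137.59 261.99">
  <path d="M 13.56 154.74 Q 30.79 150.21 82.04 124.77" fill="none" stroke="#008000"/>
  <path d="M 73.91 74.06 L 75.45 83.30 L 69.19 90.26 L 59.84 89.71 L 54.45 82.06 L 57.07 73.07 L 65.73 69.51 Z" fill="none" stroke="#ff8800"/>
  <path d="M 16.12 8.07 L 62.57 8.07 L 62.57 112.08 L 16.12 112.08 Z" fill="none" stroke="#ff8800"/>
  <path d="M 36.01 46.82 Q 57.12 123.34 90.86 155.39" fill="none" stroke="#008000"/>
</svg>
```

; LightBurn 1.5.06
; GRBL device profile, absolute coords
G21
G90
G0 X13.56 Y107.25
M3 S929
G1 X21.81 Y109.90 F1183
G1 X32.79 Y114.22 F1183
G1 X46.48 Y120.21 F1183
G1 X62.90 Y127.88 F1183
G1 X82.04 Y137.22 F1183
M5
G0 X73.91 Y187.93
M3 S536
G1 X75.45 Y178.69 F2013
G1 X69.19 Y171.73 F2013
G1 X59.84 Y172.28 F2013
G1 X54.45 Y179.93 F2013
G1 X57.07 Y188.92 F2013
G1 X65.73 Y192.48 F2013
G1 X73.91 Y187.93 F2013
M5
G0 X16.12 Y253.92
M3 S536
G1 X62.57 Y253.92 F2013
G1 X62.57 Y149.91 F2013
G1 X16.12 Y149.91 F2013
G1 X16.12 Y253.92 F2013
M5
G0 X36.01 Y215.17
M3 S929
G1 X44.96 Y186.34 F1183
G1 X54.92 Y161.07 F1183
G1 X65.89 Y139.36 F1183
G1 X77.87 Y121.20 F1183
G1 X90.86 Y106.60 F1183
M5
G0 X0.00 Y0.00

Since the viewBox matches the mm dimensions, user units are millimetres directly. The only transform is the Y-flip y_m = 261.99 − y_svg.

Shape 1 is a quadratic bezier drawn with `<path>`. Its stroke #008000 means cut at S929, F1183. After flipping Y the toolpath is (13.56,107.25) → (21.81,109.90) → (32.79,114.22) → (46.48,120.21) → (62.90,127.88) → (82.04,137.22).

Shape 2 is a regular polygon drawn with `<path>`. Its stroke #ff8800 means score at S536, F2013. After flipping Y the toolpath is (73.91,187.93) → (75.45,178.69) → (69.19,171.73) → (59.84,172.28) → (54.45,179.93) → (57.07,188.92) → (65.73,192.48) → (73.91,187.93), returning to the start.

Shape 3 is a rectangle drawn with `<path>`. Its stroke #ff8800 means score at S536, F2013. After flipping Y the toolpath is (16.12,253.92) → (62.57,253.92) → (62.57,149.91) → (16.12,149.91) → (16.12,253.92), returning to the start.

Shape 4 is a quadratic bezier drawn with `<path>`. Its stroke #008000 means cut at S929, F1183. After flipping Y the toolpath is (36.01,215.17) → (44.96,186.34) → (54.92,161.07) → (65.89,139.36) → (77.87,121.20) → (90.86,106.60).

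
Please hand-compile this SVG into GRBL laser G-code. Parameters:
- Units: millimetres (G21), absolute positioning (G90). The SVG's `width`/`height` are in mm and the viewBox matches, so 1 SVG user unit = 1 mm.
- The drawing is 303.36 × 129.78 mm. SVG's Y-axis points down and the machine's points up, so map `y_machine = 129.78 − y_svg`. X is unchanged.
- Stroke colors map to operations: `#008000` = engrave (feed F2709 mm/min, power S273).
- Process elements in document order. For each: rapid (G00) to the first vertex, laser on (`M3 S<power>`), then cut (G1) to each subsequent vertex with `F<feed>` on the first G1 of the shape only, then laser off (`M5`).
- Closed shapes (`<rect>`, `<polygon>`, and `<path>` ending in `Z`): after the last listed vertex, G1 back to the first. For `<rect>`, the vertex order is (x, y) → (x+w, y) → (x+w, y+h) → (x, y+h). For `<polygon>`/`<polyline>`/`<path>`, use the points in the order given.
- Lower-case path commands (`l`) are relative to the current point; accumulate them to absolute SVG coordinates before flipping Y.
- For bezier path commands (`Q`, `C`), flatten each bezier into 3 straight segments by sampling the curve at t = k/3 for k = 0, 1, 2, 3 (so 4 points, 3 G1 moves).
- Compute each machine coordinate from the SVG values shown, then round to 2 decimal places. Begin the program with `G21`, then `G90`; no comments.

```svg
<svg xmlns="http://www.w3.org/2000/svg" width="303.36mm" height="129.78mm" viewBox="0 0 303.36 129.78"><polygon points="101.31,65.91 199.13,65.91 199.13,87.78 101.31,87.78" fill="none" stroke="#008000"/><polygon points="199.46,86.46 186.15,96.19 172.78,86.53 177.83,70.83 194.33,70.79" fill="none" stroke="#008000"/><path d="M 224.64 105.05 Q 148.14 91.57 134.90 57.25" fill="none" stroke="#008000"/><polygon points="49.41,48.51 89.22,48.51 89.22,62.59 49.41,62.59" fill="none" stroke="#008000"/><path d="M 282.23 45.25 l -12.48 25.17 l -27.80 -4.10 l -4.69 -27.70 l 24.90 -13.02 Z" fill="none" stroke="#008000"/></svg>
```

G21
G90
G00 X101.31 Y63.87
M3 S273
G1 X199.13 Y63.87 F2709
G1 X199.13 Y42.00
G1 X101.31 Y42.00
G1 X101.31 Y63.87
M5
G00 X199.46 Y43.32
M3 S273
G1 X186.15 Y33.59 F2709
G1 X172.78 Y43.25
G1 X177.83 Y58.95
G1 X194.33 Y58.99
G1 X199.46 Y43.32
M5
G00 X224.64 Y24.73
M3 S273
G1 X180.67 Y36.03 F2709
G1 X150.76 Y51.97
G1 X134.90 Y72.53
M5
G00 X49.41 Y81.27
M3 S273
G1 X89.22 Y81.27 F2709
G1 X89.22 Y67.19
G1 X49.41 Y67.19
G1 X49.41 Y81.27
M5
G00 X282.23 Y84.53
M3 S273
G1 X269.75 Y59.36 F2709
G1 X241.95 Y63.46
G1 X237.26 Y91.16
G1 X262.16 Y104.18
G1 X282.23 Y84.53
M5

Since the viewBox matches the mm dimensions, user units are millimetres directly. The only transform is the Y-flip y_m = 129.78 − y_svg.

Shape 1 is a rectangle drawn with `<polygon>`. Its stroke #008000 means engrave at S273, F2709. After flipping Y the toolpath is (101.31,63.87) → (199.13,63.87) → (199.13,42.00) → (101.31,42.00) → (101.31,63.87), returning to the start.

Shape 2 is a regular polygon drawn with `<polygon>`. Its stroke #008000 means engrave at S273, F2709. After flipping Y the toolpath is (199.46,43.32) → (186.15,33.59) → (172.78,43.25) → (177.83,58.95) → (194.33,58.99) → (199.46,43.32), returning to the start.

Shape 3 is a quadratic bezier drawn with `<path>`. Its stroke #008000 means engrave at S273, F2709. After flipping Y the toolpath is (224.64,24.73) → (180.67,36.03) → (150.76,51.97) → (134.90,72.53).

Shape 4 is a rectangle drawn with `<polygon>`. Its stroke #008000 means engrave at S273, F2709. After flipping Y the toolpath is (49.41,81.27) → (89.22,81.27) → (89.22,67.19) → (49.41,67.19) → (49.41,81.27), returning to the start.

Shape 5 is a regular polygon drawn with `<path>`. Its stroke #008000 means engrave at S273, F2709. After flipping Y the toolpath is (282.23,84.53) → (269.75,59.36) → (241.95,63.46) → (237.26,91.16) → (262.16,104.18) → (282.23,84.53), returning to the start.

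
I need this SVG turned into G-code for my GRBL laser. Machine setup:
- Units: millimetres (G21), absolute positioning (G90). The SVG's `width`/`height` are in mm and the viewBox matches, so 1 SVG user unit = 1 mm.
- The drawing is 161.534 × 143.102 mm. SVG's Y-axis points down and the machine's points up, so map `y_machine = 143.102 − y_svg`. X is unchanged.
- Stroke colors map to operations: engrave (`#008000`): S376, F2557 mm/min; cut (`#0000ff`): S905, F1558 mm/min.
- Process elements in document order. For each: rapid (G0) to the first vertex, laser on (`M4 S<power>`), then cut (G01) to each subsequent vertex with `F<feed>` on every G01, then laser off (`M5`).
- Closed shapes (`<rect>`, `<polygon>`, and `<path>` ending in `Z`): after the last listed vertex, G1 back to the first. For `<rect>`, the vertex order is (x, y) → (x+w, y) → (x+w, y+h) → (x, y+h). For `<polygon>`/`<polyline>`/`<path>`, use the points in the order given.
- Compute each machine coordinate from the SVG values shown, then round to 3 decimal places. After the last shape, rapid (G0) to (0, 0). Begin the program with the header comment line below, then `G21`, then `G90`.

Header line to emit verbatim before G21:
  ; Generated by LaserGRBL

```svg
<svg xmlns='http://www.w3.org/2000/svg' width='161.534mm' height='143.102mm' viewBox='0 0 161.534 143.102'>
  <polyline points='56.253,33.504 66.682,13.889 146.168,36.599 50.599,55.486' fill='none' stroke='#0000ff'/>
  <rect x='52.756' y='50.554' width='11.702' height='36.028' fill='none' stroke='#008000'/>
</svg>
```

; Generated by LaserGRBL
G21
G90
G0 X56.253 Y109.598
M4 S905
G01 X66.682 Y129.213 F1558
G01 X146.168 Y106.503 F1558
G01 X50.599 Y87.616 F1558
M5
G0 X52.756 Y92.548
M4 S376
G01 X64.458 Y92.548 F2557
G01 X64.458 Y56.520 F2557
G01 X52.756 Y56.520 F2557
G01 X52.756 Y92.548 F2557
M5
G0 X0.000 Y0.000

1 u = 1 mm; y_m = 143.102 − y.

[1] `<polyline>` open polyline, #0000ff→cut S905 F1558: (56.253,109.598) → (66.682,129.213) → (146.168,106.503) → (50.599,87.616)

[2] `<rect>` rectangle, #008000→engrave S376 F2557: (52.756,92.548) → (64.458,92.548) → (64.458,56.520) → (52.756,56.520) → (52.756,92.548) (closed)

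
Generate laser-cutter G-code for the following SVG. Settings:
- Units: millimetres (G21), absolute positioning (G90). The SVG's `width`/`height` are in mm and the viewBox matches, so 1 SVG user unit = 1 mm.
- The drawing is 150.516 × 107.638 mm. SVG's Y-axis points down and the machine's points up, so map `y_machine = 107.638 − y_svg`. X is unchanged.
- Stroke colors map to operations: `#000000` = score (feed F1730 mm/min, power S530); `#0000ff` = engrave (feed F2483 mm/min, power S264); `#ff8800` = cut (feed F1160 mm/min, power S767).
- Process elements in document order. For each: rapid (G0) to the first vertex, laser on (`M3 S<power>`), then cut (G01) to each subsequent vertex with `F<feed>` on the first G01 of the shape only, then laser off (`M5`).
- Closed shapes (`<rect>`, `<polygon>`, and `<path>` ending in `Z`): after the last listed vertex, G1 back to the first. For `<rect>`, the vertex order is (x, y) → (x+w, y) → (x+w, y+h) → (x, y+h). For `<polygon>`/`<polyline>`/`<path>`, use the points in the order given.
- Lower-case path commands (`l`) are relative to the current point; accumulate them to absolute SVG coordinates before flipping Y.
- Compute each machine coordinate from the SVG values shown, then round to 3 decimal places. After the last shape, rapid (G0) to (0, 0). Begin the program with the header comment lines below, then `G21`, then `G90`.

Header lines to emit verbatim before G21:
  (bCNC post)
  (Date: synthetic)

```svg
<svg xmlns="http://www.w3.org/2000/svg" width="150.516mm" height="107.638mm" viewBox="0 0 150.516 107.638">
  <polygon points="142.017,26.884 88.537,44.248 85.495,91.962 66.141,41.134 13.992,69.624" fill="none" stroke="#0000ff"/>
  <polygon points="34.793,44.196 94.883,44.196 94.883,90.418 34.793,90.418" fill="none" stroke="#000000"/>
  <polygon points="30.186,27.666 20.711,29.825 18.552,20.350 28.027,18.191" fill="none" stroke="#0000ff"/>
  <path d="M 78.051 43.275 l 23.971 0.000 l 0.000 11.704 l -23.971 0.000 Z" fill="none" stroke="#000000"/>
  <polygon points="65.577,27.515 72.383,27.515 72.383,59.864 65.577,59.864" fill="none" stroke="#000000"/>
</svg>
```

viewBox `0 0 150.516 107.638` with mm width/height → 1 unit = 1 mm. Flip: y_m = 107.638 − y_svg.

**Shape 1** — `<polygon>` closed polygon, stroke `#0000ff` → engrave (S264, F2483). Machine vertices: (142.017,80.754) → (88.537,63.390) → (85.495,15.676) → (66.141,66.504) → (13.992,38.014) → (142.017,80.754). Closed: final G1 returns to the first vertex.

**Shape 2** — `<polygon>` rectangle, stroke `#000000` → score (S530, F1730). Machine vertices: (34.793,63.442) → (94.883,63.442) → (94.883,17.220) → (34.793,17.220) → (34.793,63.442). Closed: final G1 returns to the first vertex.

**Shape 3** — `<polygon>` regular polygon, stroke `#0000ff` → engrave (S264, F2483). Machine vertices: (30.186,79.972) → (20.711,77.813) → (18.552,87.288) → (28.027,89.447) → (30.186,79.972). Closed: final G1 returns to the first vertex.

**Shape 4** — `<path>` rectangle, stroke `#000000` → score (S530, F1730). Machine vertices: (78.051,64.363) → (102.022,64.363) → (102.022,52.659) → (78.051,52.659) → (78.051,64.363). Closed: final G1 returns to the first vertex.

**Shape 5** — `<polygon>` rectangle, stroke `#000000` → score (S530, F1730). Machine vertices: (65.577,80.123) → (72.383,80.123) → (72.383,47.774) → (65.577,47.774) → (65.577,80.123). Closed: final G1 returns to the first vertex.

(bCNC post)
(Date: synthetic)
G21
G90
G0 X142.017 Y80.754
M3 S264
G01 X88.537 Y63.390 F2483
G01 X85.495 Y15.676
G01 X66.141 Y66.504
G01 X13.992 Y38.014
G01 X142.017 Y80.754
M5
G0 X34.793 Y63.442
M3 S530
G01 X94.883 Y63.442 F1730
G01 X94.883 Y17.220
G01 X34.793 Y17.220
G01 X34.793 Y63.442
M5
G0 X30.186 Y79.972
M3 S264
G01 X20.711 Y77.813 F2483
G01 X18.552 Y87.288
G01 X28.027 Y89.447
G01 X30.186 Y79.972
M5
G0 X78.051 Y64.363
M3 S530
G01 X102.022 Y64.363 F1730
G01 X102.022 Y52.659
G01 X78.051 Y52.659
G01 X78.051 Y64.363
M5
G0 X65.577 Y80.123
M3 S530
G01 X72.383 Y80.123 F1730
G01 X72.383 Y47.774
G01 X65.577 Y47.774
G01 X65.577 Y80.123
M5
G0 X0.000 Y0.000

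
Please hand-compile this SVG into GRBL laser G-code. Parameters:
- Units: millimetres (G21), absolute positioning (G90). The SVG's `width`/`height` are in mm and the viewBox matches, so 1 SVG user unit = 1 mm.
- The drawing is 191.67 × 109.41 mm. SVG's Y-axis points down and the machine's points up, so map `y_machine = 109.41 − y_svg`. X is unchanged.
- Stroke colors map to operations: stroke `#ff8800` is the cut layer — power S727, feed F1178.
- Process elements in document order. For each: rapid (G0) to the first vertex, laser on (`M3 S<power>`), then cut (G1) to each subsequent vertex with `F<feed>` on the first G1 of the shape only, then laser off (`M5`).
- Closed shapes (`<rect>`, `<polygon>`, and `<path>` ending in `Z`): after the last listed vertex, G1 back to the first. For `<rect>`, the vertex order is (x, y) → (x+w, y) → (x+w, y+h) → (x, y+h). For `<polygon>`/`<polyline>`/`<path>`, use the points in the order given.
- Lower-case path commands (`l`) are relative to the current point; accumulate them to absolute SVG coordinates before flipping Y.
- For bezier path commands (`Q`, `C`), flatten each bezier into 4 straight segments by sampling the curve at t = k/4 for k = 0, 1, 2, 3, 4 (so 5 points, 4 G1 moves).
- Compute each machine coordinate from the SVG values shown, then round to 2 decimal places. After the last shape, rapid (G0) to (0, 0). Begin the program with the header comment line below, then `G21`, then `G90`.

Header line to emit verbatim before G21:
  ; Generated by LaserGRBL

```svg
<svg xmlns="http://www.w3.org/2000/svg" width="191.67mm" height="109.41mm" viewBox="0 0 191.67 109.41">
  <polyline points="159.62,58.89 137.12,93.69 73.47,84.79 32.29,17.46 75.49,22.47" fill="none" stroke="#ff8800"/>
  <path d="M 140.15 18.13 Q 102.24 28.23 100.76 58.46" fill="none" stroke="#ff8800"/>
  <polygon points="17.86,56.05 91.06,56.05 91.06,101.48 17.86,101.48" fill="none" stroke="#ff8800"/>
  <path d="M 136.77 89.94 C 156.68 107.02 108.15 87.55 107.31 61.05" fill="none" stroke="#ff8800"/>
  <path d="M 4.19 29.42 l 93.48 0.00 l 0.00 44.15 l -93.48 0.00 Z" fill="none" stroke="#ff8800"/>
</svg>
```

; Generated by LaserGRBL
G21
G90
G0 X159.62 Y50.52
M3 S727
G1 X137.12 Y15.72 F1178
G1 X73.47 Y24.62
G1 X32.29 Y91.95
G1 X75.49 Y86.94
M5
G0 X140.15 Y91.28
M3 S727
G1 X123.47 Y84.97 F1178
G1 X111.35 Y76.15
G1 X103.78 Y64.81
G1 X100.76 Y50.95
M5
G0 X17.86 Y53.36
M3 S727
G1 X91.06 Y53.36 F1178
G1 X91.06 Y7.93
G1 X17.86 Y7.93
G1 X17.86 Y53.36
M5
G0 X136.77 Y19.47
M3 S727
G1 X140.68 Y13.05 F1178
G1 X129.82 Y17.57
G1 X115.07 Y30.26
G1 X107.31 Y48.36
M5
G0 X4.19 Y79.99
M3 S727
G1 X97.67 Y79.99 F1178
G1 X97.67 Y35.84
G1 X4.19 Y35.84
G1 X4.19 Y79.99
M5
G0 X0.00 Y0.00

Since the viewBox matches the mm dimensions, user units are millimetres directly. The only transform is the Y-flip y_m = 109.41 − y_svg.

Shape 1 is a open polyline drawn with `<polyline>`. Its stroke #ff8800 means cut at S727, F1178. After flipping Y the toolpath is (159.62,50.52) → (137.12,15.72) → (73.47,24.62) → (32.29,91.95) → (75.49,86.94).

Shape 2 is a quadratic bezier drawn with `<path>`. Its stroke #ff8800 means cut at S727, F1178. After flipping Y the toolpath is (140.15,91.28) → (123.47,84.97) → (111.35,76.15) → (103.78,64.81) → (100.76,50.95).

Shape 3 is a rectangle drawn with `<polygon>`. Its stroke #ff8800 means cut at S727, F1178. After flipping Y the toolpath is (17.86,53.36) → (91.06,53.36) → (91.06,7.93) → (17.86,7.93) → (17.86,53.36), returning to the start.

Shape 4 is a cubic bezier drawn with `<path>`. Its stroke #ff8800 means cut at S727, F1178. After flipping Y the toolpath is (136.77,19.47) → (140.68,13.05) → (129.82,17.57) → (115.07,30.26) → (107.31,48.36).

Shape 5 is a rectangle drawn with `<path>`. Its stroke #ff8800 means cut at S727, F1178. After flipping Y the toolpath is (4.19,79.99) → (97.67,79.99) → (97.67,35.84) → (4.19,35.84) → (4.19,79.99), returning to the start.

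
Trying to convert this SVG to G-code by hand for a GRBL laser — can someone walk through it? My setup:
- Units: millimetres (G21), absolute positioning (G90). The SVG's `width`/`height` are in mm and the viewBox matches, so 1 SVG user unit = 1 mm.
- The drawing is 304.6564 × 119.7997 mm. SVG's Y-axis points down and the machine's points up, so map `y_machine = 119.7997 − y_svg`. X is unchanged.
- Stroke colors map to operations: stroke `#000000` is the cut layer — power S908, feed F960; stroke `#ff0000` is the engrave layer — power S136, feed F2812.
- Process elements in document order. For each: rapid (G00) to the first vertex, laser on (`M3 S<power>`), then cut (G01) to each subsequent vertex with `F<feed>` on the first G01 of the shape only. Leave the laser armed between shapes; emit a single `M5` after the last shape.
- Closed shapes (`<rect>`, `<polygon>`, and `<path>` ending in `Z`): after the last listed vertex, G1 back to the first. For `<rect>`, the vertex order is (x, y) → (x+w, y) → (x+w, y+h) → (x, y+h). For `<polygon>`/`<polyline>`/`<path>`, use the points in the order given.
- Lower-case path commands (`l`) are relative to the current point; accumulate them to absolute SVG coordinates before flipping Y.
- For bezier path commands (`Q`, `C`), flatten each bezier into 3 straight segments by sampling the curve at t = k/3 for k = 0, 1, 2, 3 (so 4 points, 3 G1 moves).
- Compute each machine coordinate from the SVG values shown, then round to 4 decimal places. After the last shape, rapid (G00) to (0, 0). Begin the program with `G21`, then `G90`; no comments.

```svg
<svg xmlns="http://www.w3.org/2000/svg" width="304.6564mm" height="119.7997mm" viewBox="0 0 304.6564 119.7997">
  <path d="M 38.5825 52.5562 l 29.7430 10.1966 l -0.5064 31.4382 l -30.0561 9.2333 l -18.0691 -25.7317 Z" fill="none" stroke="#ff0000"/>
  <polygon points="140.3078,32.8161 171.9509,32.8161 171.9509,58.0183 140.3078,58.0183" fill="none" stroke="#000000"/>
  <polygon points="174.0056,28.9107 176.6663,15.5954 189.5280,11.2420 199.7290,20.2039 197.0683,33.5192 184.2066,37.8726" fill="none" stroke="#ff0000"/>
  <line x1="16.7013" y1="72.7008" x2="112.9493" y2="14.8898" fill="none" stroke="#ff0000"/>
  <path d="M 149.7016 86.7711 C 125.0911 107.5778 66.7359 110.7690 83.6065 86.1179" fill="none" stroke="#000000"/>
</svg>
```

Since the viewBox matches the mm dimensions, user units are millimetres directly. The only transform is the Y-flip y_m = 119.7997 − y_svg.

Shape 1 is a regular polygon drawn with `<path>`. Its stroke #ff0000 means engrave at S136, F2812. After flipping Y the toolpath is (38.5825,67.2435) → (68.3255,57.0469) → (67.8191,25.6087) → (37.7630,16.3754) → (19.6939,42.1071) → (38.5825,67.2435), returning to the start.

Shape 2 is a rectangle drawn with `<polygon>`. Its stroke #000000 means cut at S908, F960. After flipping Y the toolpath is (140.3078,86.9836) → (171.9509,86.9836) → (171.9509,61.7814) → (140.3078,61.7814) → (140.3078,86.9836), returning to the start.

Shape 3 is a regular polygon drawn with `<polygon>`. Its stroke #ff0000 means engrave at S136, F2812. After flipping Y the toolpath is (174.0056,90.8890) → (176.6663,104.2043) → (189.5280,108.5577) → (199.7290,99.5958) → (197.0683,86.2805) → (184.2066,81.9271) → (174.0056,90.8890), returning to the start.

Shape 4 is a line segment drawn with `<line>`. Its stroke #ff0000 means engrave at S136, F2812. After flipping Y the toolpath is (16.7013,47.0989) → (112.9493,104.9099).

Shape 5 is a cubic bezier drawn with `<path>`. Its stroke #000000 means cut at S908, F960. After flipping Y the toolpath is (149.7016,33.0286) → (117.8788,18.4725) → (87.7752,17.9327) → (83.6065,33.6818).

G21
G90
G00 X38.5825 Y67.2435
M3 S136
G01 X68.3255 Y57.0469 F2812
G01 X67.8191 Y25.6087
G01 X37.7630 Y16.3754
G01 X19.6939 Y42.1071
G01 X38.5825 Y67.2435
G00 X140.3078 Y86.9836
M3 S908
G01 X171.9509 Y86.9836 F960
G01 X171.9509 Y61.7814
G01 X140.3078 Y61.7814
G01 X140.3078 Y86.9836
G00 X174.0056 Y90.8890
M3 S136
G01 X176.6663 Y104.2043 F2812
G01 X189.5280 Y108.5577
G01 X199.7290 Y99.5958
G01 X197.0683 Y86.2805
G01 X184.2066 Y81.9271
G01 X174.0056 Y90.8890
G00 X16.7013 Y47.0989
M3 S136
G01 X112.9493 Y104.9099 F2812
G00 X149.7016 Y33.0286
M3 S908
G01 X117.8788 Y18.4725 F960
G01 X87.7752 Y17.9327
G01 X83.6065 Y33.6818
M5
G00 X0.0000 Y0.0000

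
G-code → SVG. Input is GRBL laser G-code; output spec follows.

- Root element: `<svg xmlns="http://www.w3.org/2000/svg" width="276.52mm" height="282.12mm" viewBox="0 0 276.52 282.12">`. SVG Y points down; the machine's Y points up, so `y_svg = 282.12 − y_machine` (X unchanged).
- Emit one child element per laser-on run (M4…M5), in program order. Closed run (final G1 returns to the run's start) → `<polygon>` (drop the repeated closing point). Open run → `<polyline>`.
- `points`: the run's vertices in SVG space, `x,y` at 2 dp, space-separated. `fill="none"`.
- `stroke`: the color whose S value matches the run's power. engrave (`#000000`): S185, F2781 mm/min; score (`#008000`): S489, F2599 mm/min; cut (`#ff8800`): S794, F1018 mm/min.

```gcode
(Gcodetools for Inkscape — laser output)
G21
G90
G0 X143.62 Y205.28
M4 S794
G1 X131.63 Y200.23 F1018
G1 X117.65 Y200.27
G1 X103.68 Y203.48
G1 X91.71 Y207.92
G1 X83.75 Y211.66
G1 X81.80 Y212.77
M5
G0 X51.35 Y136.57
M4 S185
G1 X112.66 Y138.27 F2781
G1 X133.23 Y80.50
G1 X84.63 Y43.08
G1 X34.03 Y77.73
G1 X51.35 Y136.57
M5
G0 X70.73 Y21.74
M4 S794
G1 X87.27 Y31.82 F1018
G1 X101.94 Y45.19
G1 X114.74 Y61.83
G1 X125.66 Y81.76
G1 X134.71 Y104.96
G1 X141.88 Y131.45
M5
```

<svg xmlns="http://www.w3.org/2000/svg" width="276.52mm" height="282.12mm" viewBox="0 0 276.52 282.12">
  <polyline points="143.62,76.84 131.63,81.89 117.65,81.85 103.68,78.64 91.71,74.20 83.75,70.46 81.80,69.35" fill="none" stroke="#ff8800"/>
  <polygon points="51.35,145.55 112.66,143.85 133.23,201.62 84.63,239.04 34.03,204.39" fill="none" stroke="#000000"/>
  <polyline points="70.73,260.38 87.27,250.30 101.94,236.93 114.74,220.29 125.66,200.36 134.71,177.16 141.88,150.67" fill="none" stroke="#ff8800"/>
</svg>

Machine Y-up, SVG Y-down with viewBox height 282.12, so y_svg = 282.12 − y_machine; X carries over.

Run 1: power S794 maps to stroke `#ff8800` (cut). The run is open, so emit a `<polyline>` with points (Y-flipped): 143.62,76.84 131.63,81.89 117.65,81.85 103.68,78.64 91.71,74.20 83.75,70.46 81.80,69.35.

Run 2: the run's S185 means `#000000` (engrave). The run returns to its start, so emit a `<polygon>` with points (Y-flipped): 51.35,145.55 112.66,143.85 133.23,201.62 84.63,239.04 34.03,204.39.

Run 3: S794 ⇒ cut layer `#ff8800`. The run is open, so emit a `<polyline>` with points (Y-flipped): 70.73,260.38 87.27,250.30 101.94,236.93 114.74,220.29 125.66,200.36 134.71,177.16 141.88,150.67.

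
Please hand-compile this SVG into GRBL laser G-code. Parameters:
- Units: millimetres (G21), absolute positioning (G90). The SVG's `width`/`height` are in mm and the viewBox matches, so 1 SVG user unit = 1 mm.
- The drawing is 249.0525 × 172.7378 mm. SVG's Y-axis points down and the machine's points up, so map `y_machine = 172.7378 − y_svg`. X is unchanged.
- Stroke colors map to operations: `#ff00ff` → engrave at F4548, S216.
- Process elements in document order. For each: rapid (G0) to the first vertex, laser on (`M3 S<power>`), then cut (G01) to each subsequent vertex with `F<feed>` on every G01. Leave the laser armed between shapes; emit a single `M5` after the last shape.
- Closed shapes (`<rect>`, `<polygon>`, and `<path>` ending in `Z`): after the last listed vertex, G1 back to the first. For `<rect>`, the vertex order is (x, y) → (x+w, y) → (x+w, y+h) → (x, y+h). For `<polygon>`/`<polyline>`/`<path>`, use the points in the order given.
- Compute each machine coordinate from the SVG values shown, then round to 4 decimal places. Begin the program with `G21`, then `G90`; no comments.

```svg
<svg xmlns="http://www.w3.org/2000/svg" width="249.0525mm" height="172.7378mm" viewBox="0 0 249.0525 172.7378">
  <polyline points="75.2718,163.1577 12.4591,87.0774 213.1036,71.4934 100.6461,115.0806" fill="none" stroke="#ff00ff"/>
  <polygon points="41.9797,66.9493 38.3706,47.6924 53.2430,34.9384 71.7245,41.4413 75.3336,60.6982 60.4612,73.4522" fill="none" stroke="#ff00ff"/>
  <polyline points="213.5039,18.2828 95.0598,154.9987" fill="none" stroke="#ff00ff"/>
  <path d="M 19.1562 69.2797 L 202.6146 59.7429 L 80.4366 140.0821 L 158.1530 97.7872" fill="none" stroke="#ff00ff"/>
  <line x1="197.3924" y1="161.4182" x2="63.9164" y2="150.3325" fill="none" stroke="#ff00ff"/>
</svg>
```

G21
G90
G0 X75.2718 Y9.5801
M3 S216
G01 X12.4591 Y85.6604 F4548
G01 X213.1036 Y101.2444 F4548
G01 X100.6461 Y57.6572 F4548
G0 X41.9797 Y105.7885
M3 S216
G01 X38.3706 Y125.0454 F4548
G01 X53.2430 Y137.7994 F4548
G01 X71.7245 Y131.2965 F4548
G01 X75.3336 Y112.0396 F4548
G01 X60.4612 Y99.2856 F4548
G01 X41.9797 Y105.7885 F4548
G0 X213.5039 Y154.4550
M3 S216
G01 X95.0598 Y17.7391 F4548
G0 X19.1562 Y103.4581
M3 S216
G01 X202.6146 Y112.9949 F4548
G01 X80.4366 Y32.6557 F4548
G01 X158.1530 Y74.9506 F4548
G0 X197.3924 Y11.3196
M3 S216
G01 X63.9164 Y22.4053 F4548
M5

1 u = 1 mm; y_m = 172.7378 − y.

[1] `<polyline>` open polyline, #ff00ff→engrave S216 F4548: (75.2718,9.5801) → (12.4591,85.6604) → (213.1036,101.2444) → (100.6461,57.6572)

[2] `<polygon>` regular polygon, #ff00ff→engrave S216 F4548: (41.9797,105.7885) → (38.3706,125.0454) → (53.2430,137.7994) → (71.7245,131.2965) → (75.3336,112.0396) → (60.4612,99.2856) → (41.9797,105.7885) (closed)

[3] `<polyline>` line segment, #ff00ff→engrave S216 F4548: (213.5039,154.4550) → (95.0598,17.7391)

[4] `<path>` open polyline, #ff00ff→engrave S216 F4548: (19.1562,103.4581) → (202.6146,112.9949) → (80.4366,32.6557) → (158.1530,74.9506)

[5] `<line>` line segment, #ff00ff→engrave S216 F4548: (197.3924,11.3196) → (63.9164,22.4053)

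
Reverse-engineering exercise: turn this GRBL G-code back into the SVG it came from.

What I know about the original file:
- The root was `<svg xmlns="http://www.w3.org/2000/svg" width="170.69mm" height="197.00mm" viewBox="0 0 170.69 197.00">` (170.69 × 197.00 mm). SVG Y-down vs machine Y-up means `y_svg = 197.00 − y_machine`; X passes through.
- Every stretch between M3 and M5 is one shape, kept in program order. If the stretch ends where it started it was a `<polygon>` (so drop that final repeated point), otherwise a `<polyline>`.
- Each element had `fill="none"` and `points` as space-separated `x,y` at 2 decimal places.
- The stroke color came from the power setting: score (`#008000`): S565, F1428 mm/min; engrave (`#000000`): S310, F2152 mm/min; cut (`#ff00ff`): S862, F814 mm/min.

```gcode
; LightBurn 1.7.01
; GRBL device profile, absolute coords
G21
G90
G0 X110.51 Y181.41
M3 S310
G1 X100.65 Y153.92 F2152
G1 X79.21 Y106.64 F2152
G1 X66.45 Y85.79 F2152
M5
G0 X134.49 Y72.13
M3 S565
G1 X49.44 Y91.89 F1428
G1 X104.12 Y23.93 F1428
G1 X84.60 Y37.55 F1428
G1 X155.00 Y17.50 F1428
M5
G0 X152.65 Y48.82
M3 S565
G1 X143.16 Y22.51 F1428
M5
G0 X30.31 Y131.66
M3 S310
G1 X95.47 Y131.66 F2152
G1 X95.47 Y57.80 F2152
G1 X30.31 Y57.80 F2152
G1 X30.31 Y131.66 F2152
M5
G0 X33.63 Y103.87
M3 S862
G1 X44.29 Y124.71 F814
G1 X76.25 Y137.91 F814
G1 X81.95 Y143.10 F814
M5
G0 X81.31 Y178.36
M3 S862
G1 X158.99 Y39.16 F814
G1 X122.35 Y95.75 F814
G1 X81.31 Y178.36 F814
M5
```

<svg xmlns="http://www.w3.org/2000/svg" width="170.69mm" height="197.00mm" viewBox="0 0 170.69 197.00">
  <polyline points="110.51,15.59 100.65,43.08 79.21,90.36 66.45,111.21" fill="none" stroke="#000000"/>
  <polyline points="134.49,124.87 49.44,105.11 104.12,173.07 84.60,159.45 155.00,179.50" fill="none" stroke="#008000"/>
  <polyline points="152.65,148.18 143.16,174.49" fill="none" stroke="#008000"/>
  <polygon points="30.31,65.34 95.47,65.34 95.47,139.20 30.31,139.20" fill="none" stroke="#000000"/>
  <polyline points="33.63,93.13 44.29,72.29 76.25,59.09 81.95,53.90" fill="none" stroke="#ff00ff"/>
  <polygon points="81.31,18.64 158.99,157.84 122.35,101.25" fill="none" stroke="#ff00ff"/>
</svg>

Machine Y-up, SVG Y-down with viewBox height 197.00, so y_svg = 197.00 − y_machine; X carries over.

Run 1: the run's S310 means `#000000` (engrave). The run is open, so emit a `<polyline>` with points (Y-flipped): 110.51,15.59 100.65,43.08 79.21,90.36 66.45,111.21.

Run 2: the run's S565 means `#008000` (score). The run is open, so emit a `<polyline>` with points (Y-flipped): 134.49,124.87 49.44,105.11 104.12,173.07 84.60,159.45 155.00,179.50.

Run 3: the run's S565 means `#008000` (score). The run is open, so emit a `<polyline>` with points (Y-flipped): 152.65,148.18 143.16,174.49.

Run 4: the run's S310 means `#000000` (engrave). The run returns to its start, so emit a `<polygon>` with points (Y-flipped): 30.31,65.34 95.47,65.34 95.47,139.20 30.31,139.20.

Run 5: the run's S862 means `#ff00ff` (cut). The run is open, so emit a `<polyline>` with points (Y-flipped): 33.63,93.13 44.29,72.29 76.25,59.09 81.95,53.90.

Run 6: S862 ⇒ cut layer `#ff00ff`. The run returns to its start, so emit a `<polygon>` with points (Y-flipped): 81.31,18.64 158.99,157.84 122.35,101.25.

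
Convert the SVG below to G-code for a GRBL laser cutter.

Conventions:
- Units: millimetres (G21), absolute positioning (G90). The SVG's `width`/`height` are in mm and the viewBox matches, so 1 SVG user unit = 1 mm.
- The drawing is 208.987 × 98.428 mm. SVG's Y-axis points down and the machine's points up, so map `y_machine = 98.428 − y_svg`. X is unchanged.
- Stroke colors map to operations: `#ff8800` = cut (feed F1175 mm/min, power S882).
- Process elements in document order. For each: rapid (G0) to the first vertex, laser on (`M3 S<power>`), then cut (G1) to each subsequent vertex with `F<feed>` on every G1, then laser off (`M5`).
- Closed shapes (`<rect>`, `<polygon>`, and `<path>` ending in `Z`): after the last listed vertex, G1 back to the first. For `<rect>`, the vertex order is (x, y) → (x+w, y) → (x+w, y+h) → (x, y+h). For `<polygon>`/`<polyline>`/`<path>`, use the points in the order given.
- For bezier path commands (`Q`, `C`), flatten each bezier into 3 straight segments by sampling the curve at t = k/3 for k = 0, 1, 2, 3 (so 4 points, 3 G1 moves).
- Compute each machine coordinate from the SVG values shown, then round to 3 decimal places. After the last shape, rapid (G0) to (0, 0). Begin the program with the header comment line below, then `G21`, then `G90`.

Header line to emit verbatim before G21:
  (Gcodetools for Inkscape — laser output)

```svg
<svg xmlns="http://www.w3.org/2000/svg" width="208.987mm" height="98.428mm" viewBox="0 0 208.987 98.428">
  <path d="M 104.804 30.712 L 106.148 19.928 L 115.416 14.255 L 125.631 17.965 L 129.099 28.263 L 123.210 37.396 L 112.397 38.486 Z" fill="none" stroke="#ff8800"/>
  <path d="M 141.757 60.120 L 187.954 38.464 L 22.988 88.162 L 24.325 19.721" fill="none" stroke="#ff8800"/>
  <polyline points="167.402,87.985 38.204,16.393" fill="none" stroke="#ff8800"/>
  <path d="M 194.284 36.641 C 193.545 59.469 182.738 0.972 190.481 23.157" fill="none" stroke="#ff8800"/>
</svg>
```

Since the viewBox matches the mm dimensions, user units are millimetres directly. The only transform is the Y-flip y_m = 98.428 − y_svg.

Shape 1 is a regular polygon drawn with `<path>`. Its stroke #ff8800 means cut at S882, F1175. After flipping Y the toolpath is (104.804,67.716) → (106.148,78.500) → (115.416,84.173) → (125.631,80.463) → (129.099,70.165) → (123.210,61.032) → (112.397,59.942) → (104.804,67.716), returning to the start.

Shape 2 is a open polyline drawn with `<path>`. Its stroke #ff8800 means cut at S882, F1175. After flipping Y the toolpath is (141.757,38.308) → (187.954,59.964) → (22.988,10.266) → (24.325,78.707).

Shape 3 is a line segment drawn with `<polyline>`. Its stroke #ff8800 means cut at S882, F1175. After flipping Y the toolpath is (167.402,10.443) → (38.204,82.035).

Shape 4 is a cubic bezier drawn with `<path>`. Its stroke #ff8800 means cut at S882, F1175. After flipping Y the toolpath is (194.284,61.787) → (191.249,60.067) → (187.861,76.562) → (190.481,75.271).

(Gcodetools for Inkscape — laser output)
G21
G90
G0 X104.804 Y67.716
M3 S882
G1 X106.148 Y78.500 F1175
G1 X115.416 Y84.173 F1175
G1 X125.631 Y80.463 F1175
G1 X129.099 Y70.165 F1175
G1 X123.210 Y61.032 F1175
G1 X112.397 Y59.942 F1175
G1 X104.804 Y67.716 F1175
M5
G0 X141.757 Y38.308
M3 S882
G1 X187.954 Y59.964 F1175
G1 X22.988 Y10.266 F1175
G1 X24.325 Y78.707 F1175
M5
G0 X167.402 Y10.443
M3 S882
G1 X38.204 Y82.035 F1175
M5
G0 X194.284 Y61.787
M3 S882
G1 X191.249 Y60.067 F1175
G1 X187.861 Y76.562 F1175
G1 X190.481 Y75.271 F1175
M5
G0 X0.000 Y0.000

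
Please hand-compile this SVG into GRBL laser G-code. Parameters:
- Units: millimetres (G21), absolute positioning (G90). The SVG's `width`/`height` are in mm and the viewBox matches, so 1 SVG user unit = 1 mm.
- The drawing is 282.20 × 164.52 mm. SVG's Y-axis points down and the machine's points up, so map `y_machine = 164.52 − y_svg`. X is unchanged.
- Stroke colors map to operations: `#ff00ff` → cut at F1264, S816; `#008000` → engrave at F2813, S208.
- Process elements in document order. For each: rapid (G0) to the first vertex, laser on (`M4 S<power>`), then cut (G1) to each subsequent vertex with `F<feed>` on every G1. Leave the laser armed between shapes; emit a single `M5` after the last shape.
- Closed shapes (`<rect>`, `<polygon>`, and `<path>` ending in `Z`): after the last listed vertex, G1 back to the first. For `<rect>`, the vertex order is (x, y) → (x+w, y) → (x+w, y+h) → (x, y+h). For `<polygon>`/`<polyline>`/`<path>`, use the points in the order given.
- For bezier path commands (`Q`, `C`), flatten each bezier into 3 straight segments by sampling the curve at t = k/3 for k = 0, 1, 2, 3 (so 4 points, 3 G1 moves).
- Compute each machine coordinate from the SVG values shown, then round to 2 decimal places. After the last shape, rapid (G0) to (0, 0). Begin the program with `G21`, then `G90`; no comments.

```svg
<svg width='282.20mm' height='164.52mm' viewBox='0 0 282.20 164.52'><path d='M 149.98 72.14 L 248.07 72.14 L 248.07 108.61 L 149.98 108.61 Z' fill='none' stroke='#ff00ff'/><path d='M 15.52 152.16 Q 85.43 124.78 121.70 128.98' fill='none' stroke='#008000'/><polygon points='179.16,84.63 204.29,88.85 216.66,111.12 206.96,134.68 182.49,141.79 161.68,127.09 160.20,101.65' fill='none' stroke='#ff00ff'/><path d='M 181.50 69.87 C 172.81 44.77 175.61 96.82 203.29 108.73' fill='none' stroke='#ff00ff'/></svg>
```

G21
G90
G0 X149.98 Y92.38
M4 S816
G1 X248.07 Y92.38 F1264
G1 X248.07 Y55.91 F1264
G1 X149.98 Y55.91 F1264
G1 X149.98 Y92.38 F1264
G0 X15.52 Y12.36
M4 S208
G1 X58.39 Y27.10 F2813
G1 X93.78 Y34.83 F2813
G1 X121.70 Y35.54 F2813
G0 X179.16 Y79.89
M4 S816
G1 X204.29 Y75.67 F1264
G1 X216.66 Y53.40 F1264
G1 X206.96 Y29.84 F1264
G1 X182.49 Y22.73 F1264
G1 X161.68 Y37.43 F1264
G1 X160.20 Y62.87 F1264
G1 X179.16 Y79.89 F1264
G0 X181.50 Y94.65
M4 S816
G1 X177.14 Y98.38 F1264
G1 X183.41 Y76.74 F1264
G1 X203.29 Y55.79 F1264
M5
G0 X0.00 Y0.00

viewBox `0 0 282.20 164.52` with mm width/height → 1 unit = 1 mm. Flip: y_m = 164.52 − y_svg.

**Shape 1** — `<path>` rectangle, stroke `#ff00ff` → cut (S816, F1264). Machine vertices: (149.98,92.38) → (248.07,92.38) → (248.07,55.91) → (149.98,55.91) → (149.98,92.38). Closed: final G1 returns to the first vertex.

**Shape 2** — `<path>` quadratic bezier, stroke `#008000` → engrave (S208, F2813). Control points (SVG): P0=(15.52,152.16), P1=(85.43,124.78), P2=(121.70,128.98); sampled at t=k/3. Machine vertices: (15.52,12.36) → (58.39,27.10) → (93.78,34.83) → (121.70,35.54). Open path.

**Shape 3** — `<polygon>` regular polygon, stroke `#ff00ff` → cut (S816, F1264). Machine vertices: (179.16,79.89) → (204.29,75.67) → (216.66,53.40) → (206.96,29.84) → (182.49,22.73) → (161.68,37.43) → (160.20,62.87) → (179.16,79.89). Closed: final G1 returns to the first vertex.

**Shape 4** — `<path>` cubic bezier, stroke `#ff00ff` → cut (S816, F1264). Control points (SVG): P0=(181.50,69.87), P1=(172.81,44.77), P2=(175.61,96.82), P3=(203.29,108.73); sampled at t=k/3. Machine vertices: (181.50,94.65) → (177.14,98.38) → (183.41,76.74) → (203.29,55.79). Open path.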